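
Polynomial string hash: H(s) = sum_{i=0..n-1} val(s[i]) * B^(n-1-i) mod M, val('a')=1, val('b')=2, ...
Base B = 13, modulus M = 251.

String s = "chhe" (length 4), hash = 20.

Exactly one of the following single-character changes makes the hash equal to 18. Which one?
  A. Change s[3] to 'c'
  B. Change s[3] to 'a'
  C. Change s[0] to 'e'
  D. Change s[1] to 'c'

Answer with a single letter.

Answer: A

Derivation:
Option A: s[3]='e'->'c', delta=(3-5)*13^0 mod 251 = 249, hash=20+249 mod 251 = 18 <-- target
Option B: s[3]='e'->'a', delta=(1-5)*13^0 mod 251 = 247, hash=20+247 mod 251 = 16
Option C: s[0]='c'->'e', delta=(5-3)*13^3 mod 251 = 127, hash=20+127 mod 251 = 147
Option D: s[1]='h'->'c', delta=(3-8)*13^2 mod 251 = 159, hash=20+159 mod 251 = 179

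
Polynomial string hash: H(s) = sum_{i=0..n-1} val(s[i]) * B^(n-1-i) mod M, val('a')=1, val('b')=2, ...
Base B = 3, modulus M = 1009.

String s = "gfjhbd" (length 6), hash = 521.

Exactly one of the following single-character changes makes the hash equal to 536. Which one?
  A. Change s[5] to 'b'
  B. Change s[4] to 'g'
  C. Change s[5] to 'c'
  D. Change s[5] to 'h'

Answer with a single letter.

Option A: s[5]='d'->'b', delta=(2-4)*3^0 mod 1009 = 1007, hash=521+1007 mod 1009 = 519
Option B: s[4]='b'->'g', delta=(7-2)*3^1 mod 1009 = 15, hash=521+15 mod 1009 = 536 <-- target
Option C: s[5]='d'->'c', delta=(3-4)*3^0 mod 1009 = 1008, hash=521+1008 mod 1009 = 520
Option D: s[5]='d'->'h', delta=(8-4)*3^0 mod 1009 = 4, hash=521+4 mod 1009 = 525

Answer: B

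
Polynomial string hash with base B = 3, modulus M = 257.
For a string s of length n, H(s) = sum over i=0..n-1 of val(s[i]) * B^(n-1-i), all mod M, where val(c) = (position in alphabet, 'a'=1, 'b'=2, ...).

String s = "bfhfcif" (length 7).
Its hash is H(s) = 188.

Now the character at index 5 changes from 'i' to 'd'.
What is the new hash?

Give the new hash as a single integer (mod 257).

val('i') = 9, val('d') = 4
Position k = 5, exponent = n-1-k = 1
B^1 mod M = 3^1 mod 257 = 3
Delta = (4 - 9) * 3 mod 257 = 242
New hash = (188 + 242) mod 257 = 173

Answer: 173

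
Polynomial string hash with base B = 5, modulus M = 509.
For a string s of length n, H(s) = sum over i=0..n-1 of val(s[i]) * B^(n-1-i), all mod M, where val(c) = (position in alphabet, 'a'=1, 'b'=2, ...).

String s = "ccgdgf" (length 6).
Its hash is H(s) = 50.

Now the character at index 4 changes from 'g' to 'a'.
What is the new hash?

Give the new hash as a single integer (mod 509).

Answer: 20

Derivation:
val('g') = 7, val('a') = 1
Position k = 4, exponent = n-1-k = 1
B^1 mod M = 5^1 mod 509 = 5
Delta = (1 - 7) * 5 mod 509 = 479
New hash = (50 + 479) mod 509 = 20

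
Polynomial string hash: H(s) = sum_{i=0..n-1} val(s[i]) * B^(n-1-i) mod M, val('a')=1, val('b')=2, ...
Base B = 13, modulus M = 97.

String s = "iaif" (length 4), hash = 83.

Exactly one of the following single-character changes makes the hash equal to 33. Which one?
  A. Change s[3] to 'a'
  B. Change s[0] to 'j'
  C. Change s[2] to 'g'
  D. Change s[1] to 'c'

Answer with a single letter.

Answer: D

Derivation:
Option A: s[3]='f'->'a', delta=(1-6)*13^0 mod 97 = 92, hash=83+92 mod 97 = 78
Option B: s[0]='i'->'j', delta=(10-9)*13^3 mod 97 = 63, hash=83+63 mod 97 = 49
Option C: s[2]='i'->'g', delta=(7-9)*13^1 mod 97 = 71, hash=83+71 mod 97 = 57
Option D: s[1]='a'->'c', delta=(3-1)*13^2 mod 97 = 47, hash=83+47 mod 97 = 33 <-- target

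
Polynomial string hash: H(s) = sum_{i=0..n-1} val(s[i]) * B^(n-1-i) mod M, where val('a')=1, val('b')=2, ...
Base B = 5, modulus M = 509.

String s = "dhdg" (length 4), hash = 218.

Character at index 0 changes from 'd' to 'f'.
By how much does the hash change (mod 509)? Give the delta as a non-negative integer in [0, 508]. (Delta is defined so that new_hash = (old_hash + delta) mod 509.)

Delta formula: (val(new) - val(old)) * B^(n-1-k) mod M
  val('f') - val('d') = 6 - 4 = 2
  B^(n-1-k) = 5^3 mod 509 = 125
  Delta = 2 * 125 mod 509 = 250

Answer: 250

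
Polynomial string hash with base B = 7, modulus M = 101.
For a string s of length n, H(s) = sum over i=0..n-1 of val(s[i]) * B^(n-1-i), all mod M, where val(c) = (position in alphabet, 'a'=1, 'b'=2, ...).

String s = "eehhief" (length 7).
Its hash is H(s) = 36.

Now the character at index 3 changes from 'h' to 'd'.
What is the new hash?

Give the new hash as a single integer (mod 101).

val('h') = 8, val('d') = 4
Position k = 3, exponent = n-1-k = 3
B^3 mod M = 7^3 mod 101 = 40
Delta = (4 - 8) * 40 mod 101 = 42
New hash = (36 + 42) mod 101 = 78

Answer: 78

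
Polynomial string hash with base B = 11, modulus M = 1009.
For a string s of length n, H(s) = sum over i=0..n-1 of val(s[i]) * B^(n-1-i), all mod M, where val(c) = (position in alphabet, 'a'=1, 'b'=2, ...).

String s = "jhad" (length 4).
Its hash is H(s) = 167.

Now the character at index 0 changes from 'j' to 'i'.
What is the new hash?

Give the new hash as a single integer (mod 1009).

Answer: 854

Derivation:
val('j') = 10, val('i') = 9
Position k = 0, exponent = n-1-k = 3
B^3 mod M = 11^3 mod 1009 = 322
Delta = (9 - 10) * 322 mod 1009 = 687
New hash = (167 + 687) mod 1009 = 854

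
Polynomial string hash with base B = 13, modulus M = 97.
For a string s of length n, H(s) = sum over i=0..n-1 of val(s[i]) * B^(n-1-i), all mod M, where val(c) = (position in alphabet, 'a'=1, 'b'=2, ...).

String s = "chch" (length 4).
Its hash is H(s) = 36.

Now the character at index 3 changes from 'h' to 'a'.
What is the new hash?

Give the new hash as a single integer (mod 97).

val('h') = 8, val('a') = 1
Position k = 3, exponent = n-1-k = 0
B^0 mod M = 13^0 mod 97 = 1
Delta = (1 - 8) * 1 mod 97 = 90
New hash = (36 + 90) mod 97 = 29

Answer: 29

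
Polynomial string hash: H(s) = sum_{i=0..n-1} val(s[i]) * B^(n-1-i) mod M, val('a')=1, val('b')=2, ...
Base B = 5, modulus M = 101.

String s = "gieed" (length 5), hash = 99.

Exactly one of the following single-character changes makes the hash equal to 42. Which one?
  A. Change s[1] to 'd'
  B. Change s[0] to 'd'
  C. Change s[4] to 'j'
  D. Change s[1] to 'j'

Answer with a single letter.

Option A: s[1]='i'->'d', delta=(4-9)*5^3 mod 101 = 82, hash=99+82 mod 101 = 80
Option B: s[0]='g'->'d', delta=(4-7)*5^4 mod 101 = 44, hash=99+44 mod 101 = 42 <-- target
Option C: s[4]='d'->'j', delta=(10-4)*5^0 mod 101 = 6, hash=99+6 mod 101 = 4
Option D: s[1]='i'->'j', delta=(10-9)*5^3 mod 101 = 24, hash=99+24 mod 101 = 22

Answer: B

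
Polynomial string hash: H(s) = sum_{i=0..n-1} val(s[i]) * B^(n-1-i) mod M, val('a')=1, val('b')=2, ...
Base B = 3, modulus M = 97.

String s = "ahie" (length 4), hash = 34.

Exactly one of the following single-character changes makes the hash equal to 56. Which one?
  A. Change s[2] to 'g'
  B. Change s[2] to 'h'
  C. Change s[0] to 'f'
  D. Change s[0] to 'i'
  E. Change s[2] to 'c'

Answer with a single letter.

Answer: D

Derivation:
Option A: s[2]='i'->'g', delta=(7-9)*3^1 mod 97 = 91, hash=34+91 mod 97 = 28
Option B: s[2]='i'->'h', delta=(8-9)*3^1 mod 97 = 94, hash=34+94 mod 97 = 31
Option C: s[0]='a'->'f', delta=(6-1)*3^3 mod 97 = 38, hash=34+38 mod 97 = 72
Option D: s[0]='a'->'i', delta=(9-1)*3^3 mod 97 = 22, hash=34+22 mod 97 = 56 <-- target
Option E: s[2]='i'->'c', delta=(3-9)*3^1 mod 97 = 79, hash=34+79 mod 97 = 16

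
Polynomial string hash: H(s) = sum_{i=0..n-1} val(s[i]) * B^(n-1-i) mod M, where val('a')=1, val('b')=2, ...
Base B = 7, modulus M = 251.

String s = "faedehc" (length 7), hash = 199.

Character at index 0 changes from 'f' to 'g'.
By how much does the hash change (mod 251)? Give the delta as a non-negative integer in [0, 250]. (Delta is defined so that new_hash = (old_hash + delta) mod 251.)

Answer: 181

Derivation:
Delta formula: (val(new) - val(old)) * B^(n-1-k) mod M
  val('g') - val('f') = 7 - 6 = 1
  B^(n-1-k) = 7^6 mod 251 = 181
  Delta = 1 * 181 mod 251 = 181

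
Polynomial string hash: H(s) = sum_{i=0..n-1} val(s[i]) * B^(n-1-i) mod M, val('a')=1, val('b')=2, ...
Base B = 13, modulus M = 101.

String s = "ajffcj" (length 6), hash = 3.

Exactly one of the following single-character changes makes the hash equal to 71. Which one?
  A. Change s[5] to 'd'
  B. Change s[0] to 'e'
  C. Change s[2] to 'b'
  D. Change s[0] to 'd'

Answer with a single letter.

Answer: B

Derivation:
Option A: s[5]='j'->'d', delta=(4-10)*13^0 mod 101 = 95, hash=3+95 mod 101 = 98
Option B: s[0]='a'->'e', delta=(5-1)*13^5 mod 101 = 68, hash=3+68 mod 101 = 71 <-- target
Option C: s[2]='f'->'b', delta=(2-6)*13^3 mod 101 = 100, hash=3+100 mod 101 = 2
Option D: s[0]='a'->'d', delta=(4-1)*13^5 mod 101 = 51, hash=3+51 mod 101 = 54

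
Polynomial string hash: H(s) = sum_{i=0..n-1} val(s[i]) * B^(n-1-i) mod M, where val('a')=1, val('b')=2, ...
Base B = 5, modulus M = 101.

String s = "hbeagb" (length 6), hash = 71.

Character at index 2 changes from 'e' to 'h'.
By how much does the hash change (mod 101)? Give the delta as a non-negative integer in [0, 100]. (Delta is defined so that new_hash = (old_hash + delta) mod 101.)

Answer: 72

Derivation:
Delta formula: (val(new) - val(old)) * B^(n-1-k) mod M
  val('h') - val('e') = 8 - 5 = 3
  B^(n-1-k) = 5^3 mod 101 = 24
  Delta = 3 * 24 mod 101 = 72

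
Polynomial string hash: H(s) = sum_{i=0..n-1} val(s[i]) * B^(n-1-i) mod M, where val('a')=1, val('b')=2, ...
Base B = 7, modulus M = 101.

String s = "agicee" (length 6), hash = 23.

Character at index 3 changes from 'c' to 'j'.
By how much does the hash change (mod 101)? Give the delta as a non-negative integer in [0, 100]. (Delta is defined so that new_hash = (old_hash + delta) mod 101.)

Delta formula: (val(new) - val(old)) * B^(n-1-k) mod M
  val('j') - val('c') = 10 - 3 = 7
  B^(n-1-k) = 7^2 mod 101 = 49
  Delta = 7 * 49 mod 101 = 40

Answer: 40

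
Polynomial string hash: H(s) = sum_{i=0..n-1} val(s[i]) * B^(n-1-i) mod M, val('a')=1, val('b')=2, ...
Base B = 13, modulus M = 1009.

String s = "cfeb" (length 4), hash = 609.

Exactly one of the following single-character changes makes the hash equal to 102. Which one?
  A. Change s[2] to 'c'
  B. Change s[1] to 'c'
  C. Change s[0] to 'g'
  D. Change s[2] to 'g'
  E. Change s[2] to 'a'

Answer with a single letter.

Option A: s[2]='e'->'c', delta=(3-5)*13^1 mod 1009 = 983, hash=609+983 mod 1009 = 583
Option B: s[1]='f'->'c', delta=(3-6)*13^2 mod 1009 = 502, hash=609+502 mod 1009 = 102 <-- target
Option C: s[0]='c'->'g', delta=(7-3)*13^3 mod 1009 = 716, hash=609+716 mod 1009 = 316
Option D: s[2]='e'->'g', delta=(7-5)*13^1 mod 1009 = 26, hash=609+26 mod 1009 = 635
Option E: s[2]='e'->'a', delta=(1-5)*13^1 mod 1009 = 957, hash=609+957 mod 1009 = 557

Answer: B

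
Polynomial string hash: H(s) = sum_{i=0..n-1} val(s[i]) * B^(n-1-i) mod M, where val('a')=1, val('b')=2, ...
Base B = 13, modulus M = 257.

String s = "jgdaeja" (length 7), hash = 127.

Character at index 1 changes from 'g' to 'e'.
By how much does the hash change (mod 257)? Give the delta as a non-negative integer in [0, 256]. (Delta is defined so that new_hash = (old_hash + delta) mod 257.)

Answer: 144

Derivation:
Delta formula: (val(new) - val(old)) * B^(n-1-k) mod M
  val('e') - val('g') = 5 - 7 = -2
  B^(n-1-k) = 13^5 mod 257 = 185
  Delta = -2 * 185 mod 257 = 144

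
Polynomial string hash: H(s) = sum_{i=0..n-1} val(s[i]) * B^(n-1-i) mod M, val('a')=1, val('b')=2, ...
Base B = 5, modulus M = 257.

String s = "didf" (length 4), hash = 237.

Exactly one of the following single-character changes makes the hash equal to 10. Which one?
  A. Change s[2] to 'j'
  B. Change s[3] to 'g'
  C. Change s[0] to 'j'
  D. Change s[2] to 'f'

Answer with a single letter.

Answer: A

Derivation:
Option A: s[2]='d'->'j', delta=(10-4)*5^1 mod 257 = 30, hash=237+30 mod 257 = 10 <-- target
Option B: s[3]='f'->'g', delta=(7-6)*5^0 mod 257 = 1, hash=237+1 mod 257 = 238
Option C: s[0]='d'->'j', delta=(10-4)*5^3 mod 257 = 236, hash=237+236 mod 257 = 216
Option D: s[2]='d'->'f', delta=(6-4)*5^1 mod 257 = 10, hash=237+10 mod 257 = 247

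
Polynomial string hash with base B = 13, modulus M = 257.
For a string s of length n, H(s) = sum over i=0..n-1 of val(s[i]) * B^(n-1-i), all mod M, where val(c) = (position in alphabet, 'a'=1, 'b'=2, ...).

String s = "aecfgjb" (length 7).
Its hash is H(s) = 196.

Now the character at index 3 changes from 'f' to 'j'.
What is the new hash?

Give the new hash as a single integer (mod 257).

val('f') = 6, val('j') = 10
Position k = 3, exponent = n-1-k = 3
B^3 mod M = 13^3 mod 257 = 141
Delta = (10 - 6) * 141 mod 257 = 50
New hash = (196 + 50) mod 257 = 246

Answer: 246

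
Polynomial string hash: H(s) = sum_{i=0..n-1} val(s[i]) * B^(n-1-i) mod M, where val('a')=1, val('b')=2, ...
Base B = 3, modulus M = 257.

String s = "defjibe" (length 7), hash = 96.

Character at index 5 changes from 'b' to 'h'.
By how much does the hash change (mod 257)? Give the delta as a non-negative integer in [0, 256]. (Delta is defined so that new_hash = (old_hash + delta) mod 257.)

Delta formula: (val(new) - val(old)) * B^(n-1-k) mod M
  val('h') - val('b') = 8 - 2 = 6
  B^(n-1-k) = 3^1 mod 257 = 3
  Delta = 6 * 3 mod 257 = 18

Answer: 18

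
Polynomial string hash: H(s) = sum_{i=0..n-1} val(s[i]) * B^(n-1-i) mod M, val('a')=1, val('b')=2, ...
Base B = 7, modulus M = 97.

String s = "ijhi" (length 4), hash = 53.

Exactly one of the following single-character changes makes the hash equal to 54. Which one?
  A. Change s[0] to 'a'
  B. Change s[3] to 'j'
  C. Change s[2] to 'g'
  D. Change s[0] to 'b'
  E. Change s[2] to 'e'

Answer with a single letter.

Answer: B

Derivation:
Option A: s[0]='i'->'a', delta=(1-9)*7^3 mod 97 = 69, hash=53+69 mod 97 = 25
Option B: s[3]='i'->'j', delta=(10-9)*7^0 mod 97 = 1, hash=53+1 mod 97 = 54 <-- target
Option C: s[2]='h'->'g', delta=(7-8)*7^1 mod 97 = 90, hash=53+90 mod 97 = 46
Option D: s[0]='i'->'b', delta=(2-9)*7^3 mod 97 = 24, hash=53+24 mod 97 = 77
Option E: s[2]='h'->'e', delta=(5-8)*7^1 mod 97 = 76, hash=53+76 mod 97 = 32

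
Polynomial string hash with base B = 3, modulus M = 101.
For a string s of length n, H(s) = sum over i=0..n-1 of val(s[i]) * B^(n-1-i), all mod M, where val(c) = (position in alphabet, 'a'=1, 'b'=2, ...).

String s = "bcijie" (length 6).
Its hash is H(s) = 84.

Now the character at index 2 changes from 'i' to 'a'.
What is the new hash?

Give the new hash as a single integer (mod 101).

val('i') = 9, val('a') = 1
Position k = 2, exponent = n-1-k = 3
B^3 mod M = 3^3 mod 101 = 27
Delta = (1 - 9) * 27 mod 101 = 87
New hash = (84 + 87) mod 101 = 70

Answer: 70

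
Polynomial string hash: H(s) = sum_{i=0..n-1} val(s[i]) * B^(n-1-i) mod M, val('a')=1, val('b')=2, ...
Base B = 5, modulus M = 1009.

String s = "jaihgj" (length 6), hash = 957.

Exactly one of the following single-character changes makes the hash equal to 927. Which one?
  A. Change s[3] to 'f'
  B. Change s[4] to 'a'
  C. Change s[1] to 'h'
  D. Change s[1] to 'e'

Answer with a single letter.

Answer: B

Derivation:
Option A: s[3]='h'->'f', delta=(6-8)*5^2 mod 1009 = 959, hash=957+959 mod 1009 = 907
Option B: s[4]='g'->'a', delta=(1-7)*5^1 mod 1009 = 979, hash=957+979 mod 1009 = 927 <-- target
Option C: s[1]='a'->'h', delta=(8-1)*5^4 mod 1009 = 339, hash=957+339 mod 1009 = 287
Option D: s[1]='a'->'e', delta=(5-1)*5^4 mod 1009 = 482, hash=957+482 mod 1009 = 430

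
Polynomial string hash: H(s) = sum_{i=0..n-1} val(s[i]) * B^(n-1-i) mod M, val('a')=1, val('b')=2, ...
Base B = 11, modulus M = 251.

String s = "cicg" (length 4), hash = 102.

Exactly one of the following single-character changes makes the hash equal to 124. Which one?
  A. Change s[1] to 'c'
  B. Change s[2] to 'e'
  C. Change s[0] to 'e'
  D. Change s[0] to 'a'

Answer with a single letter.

Answer: B

Derivation:
Option A: s[1]='i'->'c', delta=(3-9)*11^2 mod 251 = 27, hash=102+27 mod 251 = 129
Option B: s[2]='c'->'e', delta=(5-3)*11^1 mod 251 = 22, hash=102+22 mod 251 = 124 <-- target
Option C: s[0]='c'->'e', delta=(5-3)*11^3 mod 251 = 152, hash=102+152 mod 251 = 3
Option D: s[0]='c'->'a', delta=(1-3)*11^3 mod 251 = 99, hash=102+99 mod 251 = 201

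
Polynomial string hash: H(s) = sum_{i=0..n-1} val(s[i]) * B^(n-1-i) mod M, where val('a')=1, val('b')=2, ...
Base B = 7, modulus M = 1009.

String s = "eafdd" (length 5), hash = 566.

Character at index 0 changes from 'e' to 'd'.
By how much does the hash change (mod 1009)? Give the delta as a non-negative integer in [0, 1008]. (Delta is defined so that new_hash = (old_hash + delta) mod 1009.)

Delta formula: (val(new) - val(old)) * B^(n-1-k) mod M
  val('d') - val('e') = 4 - 5 = -1
  B^(n-1-k) = 7^4 mod 1009 = 383
  Delta = -1 * 383 mod 1009 = 626

Answer: 626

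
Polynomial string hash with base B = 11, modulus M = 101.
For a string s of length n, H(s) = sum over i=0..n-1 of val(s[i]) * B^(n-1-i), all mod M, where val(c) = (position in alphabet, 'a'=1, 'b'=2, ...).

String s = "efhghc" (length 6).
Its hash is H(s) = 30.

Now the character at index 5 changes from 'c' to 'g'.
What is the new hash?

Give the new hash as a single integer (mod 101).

val('c') = 3, val('g') = 7
Position k = 5, exponent = n-1-k = 0
B^0 mod M = 11^0 mod 101 = 1
Delta = (7 - 3) * 1 mod 101 = 4
New hash = (30 + 4) mod 101 = 34

Answer: 34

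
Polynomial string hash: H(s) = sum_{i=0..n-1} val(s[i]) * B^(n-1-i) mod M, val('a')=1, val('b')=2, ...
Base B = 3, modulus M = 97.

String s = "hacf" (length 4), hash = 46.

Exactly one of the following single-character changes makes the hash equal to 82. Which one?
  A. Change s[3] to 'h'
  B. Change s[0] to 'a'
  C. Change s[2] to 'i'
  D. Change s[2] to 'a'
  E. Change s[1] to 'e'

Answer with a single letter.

Option A: s[3]='f'->'h', delta=(8-6)*3^0 mod 97 = 2, hash=46+2 mod 97 = 48
Option B: s[0]='h'->'a', delta=(1-8)*3^3 mod 97 = 5, hash=46+5 mod 97 = 51
Option C: s[2]='c'->'i', delta=(9-3)*3^1 mod 97 = 18, hash=46+18 mod 97 = 64
Option D: s[2]='c'->'a', delta=(1-3)*3^1 mod 97 = 91, hash=46+91 mod 97 = 40
Option E: s[1]='a'->'e', delta=(5-1)*3^2 mod 97 = 36, hash=46+36 mod 97 = 82 <-- target

Answer: E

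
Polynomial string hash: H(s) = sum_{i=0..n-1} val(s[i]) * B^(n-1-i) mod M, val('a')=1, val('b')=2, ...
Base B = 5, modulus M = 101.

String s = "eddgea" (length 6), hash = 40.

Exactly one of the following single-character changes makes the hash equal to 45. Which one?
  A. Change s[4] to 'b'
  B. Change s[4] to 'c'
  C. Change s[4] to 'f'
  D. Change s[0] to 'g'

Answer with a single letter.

Answer: C

Derivation:
Option A: s[4]='e'->'b', delta=(2-5)*5^1 mod 101 = 86, hash=40+86 mod 101 = 25
Option B: s[4]='e'->'c', delta=(3-5)*5^1 mod 101 = 91, hash=40+91 mod 101 = 30
Option C: s[4]='e'->'f', delta=(6-5)*5^1 mod 101 = 5, hash=40+5 mod 101 = 45 <-- target
Option D: s[0]='e'->'g', delta=(7-5)*5^5 mod 101 = 89, hash=40+89 mod 101 = 28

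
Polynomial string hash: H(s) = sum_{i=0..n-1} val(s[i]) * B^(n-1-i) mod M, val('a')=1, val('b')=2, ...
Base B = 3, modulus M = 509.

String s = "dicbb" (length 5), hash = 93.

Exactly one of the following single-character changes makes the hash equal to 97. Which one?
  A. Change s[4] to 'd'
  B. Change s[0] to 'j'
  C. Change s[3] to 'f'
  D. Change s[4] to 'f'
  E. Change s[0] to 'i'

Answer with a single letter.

Answer: D

Derivation:
Option A: s[4]='b'->'d', delta=(4-2)*3^0 mod 509 = 2, hash=93+2 mod 509 = 95
Option B: s[0]='d'->'j', delta=(10-4)*3^4 mod 509 = 486, hash=93+486 mod 509 = 70
Option C: s[3]='b'->'f', delta=(6-2)*3^1 mod 509 = 12, hash=93+12 mod 509 = 105
Option D: s[4]='b'->'f', delta=(6-2)*3^0 mod 509 = 4, hash=93+4 mod 509 = 97 <-- target
Option E: s[0]='d'->'i', delta=(9-4)*3^4 mod 509 = 405, hash=93+405 mod 509 = 498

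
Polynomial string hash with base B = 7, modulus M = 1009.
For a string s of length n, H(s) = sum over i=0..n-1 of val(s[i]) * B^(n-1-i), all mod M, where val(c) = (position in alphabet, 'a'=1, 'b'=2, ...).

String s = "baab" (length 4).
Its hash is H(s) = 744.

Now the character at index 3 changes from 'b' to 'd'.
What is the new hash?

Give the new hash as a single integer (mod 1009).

val('b') = 2, val('d') = 4
Position k = 3, exponent = n-1-k = 0
B^0 mod M = 7^0 mod 1009 = 1
Delta = (4 - 2) * 1 mod 1009 = 2
New hash = (744 + 2) mod 1009 = 746

Answer: 746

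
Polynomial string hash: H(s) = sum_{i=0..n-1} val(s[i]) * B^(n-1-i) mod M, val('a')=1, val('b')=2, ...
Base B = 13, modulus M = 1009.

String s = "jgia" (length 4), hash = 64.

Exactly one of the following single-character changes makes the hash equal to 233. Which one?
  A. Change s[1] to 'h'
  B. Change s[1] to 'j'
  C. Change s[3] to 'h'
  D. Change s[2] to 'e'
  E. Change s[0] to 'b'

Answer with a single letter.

Answer: A

Derivation:
Option A: s[1]='g'->'h', delta=(8-7)*13^2 mod 1009 = 169, hash=64+169 mod 1009 = 233 <-- target
Option B: s[1]='g'->'j', delta=(10-7)*13^2 mod 1009 = 507, hash=64+507 mod 1009 = 571
Option C: s[3]='a'->'h', delta=(8-1)*13^0 mod 1009 = 7, hash=64+7 mod 1009 = 71
Option D: s[2]='i'->'e', delta=(5-9)*13^1 mod 1009 = 957, hash=64+957 mod 1009 = 12
Option E: s[0]='j'->'b', delta=(2-10)*13^3 mod 1009 = 586, hash=64+586 mod 1009 = 650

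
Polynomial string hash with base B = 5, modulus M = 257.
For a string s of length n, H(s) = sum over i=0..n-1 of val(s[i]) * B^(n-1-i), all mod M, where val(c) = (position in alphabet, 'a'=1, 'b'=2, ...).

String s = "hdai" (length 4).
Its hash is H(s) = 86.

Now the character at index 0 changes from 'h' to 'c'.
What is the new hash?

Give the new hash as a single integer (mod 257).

Answer: 232

Derivation:
val('h') = 8, val('c') = 3
Position k = 0, exponent = n-1-k = 3
B^3 mod M = 5^3 mod 257 = 125
Delta = (3 - 8) * 125 mod 257 = 146
New hash = (86 + 146) mod 257 = 232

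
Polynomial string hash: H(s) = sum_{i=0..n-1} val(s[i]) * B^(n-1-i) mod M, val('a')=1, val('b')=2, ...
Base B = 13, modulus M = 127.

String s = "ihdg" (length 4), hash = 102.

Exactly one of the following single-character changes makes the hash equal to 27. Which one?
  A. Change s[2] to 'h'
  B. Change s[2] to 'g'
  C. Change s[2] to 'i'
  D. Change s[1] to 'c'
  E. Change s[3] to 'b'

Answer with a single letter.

Answer: A

Derivation:
Option A: s[2]='d'->'h', delta=(8-4)*13^1 mod 127 = 52, hash=102+52 mod 127 = 27 <-- target
Option B: s[2]='d'->'g', delta=(7-4)*13^1 mod 127 = 39, hash=102+39 mod 127 = 14
Option C: s[2]='d'->'i', delta=(9-4)*13^1 mod 127 = 65, hash=102+65 mod 127 = 40
Option D: s[1]='h'->'c', delta=(3-8)*13^2 mod 127 = 44, hash=102+44 mod 127 = 19
Option E: s[3]='g'->'b', delta=(2-7)*13^0 mod 127 = 122, hash=102+122 mod 127 = 97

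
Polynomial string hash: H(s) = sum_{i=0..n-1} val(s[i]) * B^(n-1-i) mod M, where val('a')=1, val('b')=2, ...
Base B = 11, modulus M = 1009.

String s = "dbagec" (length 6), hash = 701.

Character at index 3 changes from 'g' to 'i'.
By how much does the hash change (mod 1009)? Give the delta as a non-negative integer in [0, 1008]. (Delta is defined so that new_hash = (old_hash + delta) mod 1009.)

Delta formula: (val(new) - val(old)) * B^(n-1-k) mod M
  val('i') - val('g') = 9 - 7 = 2
  B^(n-1-k) = 11^2 mod 1009 = 121
  Delta = 2 * 121 mod 1009 = 242

Answer: 242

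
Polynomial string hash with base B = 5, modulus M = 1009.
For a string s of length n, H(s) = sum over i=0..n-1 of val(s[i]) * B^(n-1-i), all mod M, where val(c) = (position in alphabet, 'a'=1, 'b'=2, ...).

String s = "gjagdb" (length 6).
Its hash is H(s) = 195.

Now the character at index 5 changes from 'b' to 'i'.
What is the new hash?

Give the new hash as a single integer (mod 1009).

val('b') = 2, val('i') = 9
Position k = 5, exponent = n-1-k = 0
B^0 mod M = 5^0 mod 1009 = 1
Delta = (9 - 2) * 1 mod 1009 = 7
New hash = (195 + 7) mod 1009 = 202

Answer: 202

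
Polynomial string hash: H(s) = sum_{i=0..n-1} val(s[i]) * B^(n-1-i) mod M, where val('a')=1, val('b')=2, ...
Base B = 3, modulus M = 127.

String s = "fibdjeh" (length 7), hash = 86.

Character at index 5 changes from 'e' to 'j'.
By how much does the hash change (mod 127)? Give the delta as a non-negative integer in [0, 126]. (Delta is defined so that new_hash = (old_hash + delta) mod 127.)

Delta formula: (val(new) - val(old)) * B^(n-1-k) mod M
  val('j') - val('e') = 10 - 5 = 5
  B^(n-1-k) = 3^1 mod 127 = 3
  Delta = 5 * 3 mod 127 = 15

Answer: 15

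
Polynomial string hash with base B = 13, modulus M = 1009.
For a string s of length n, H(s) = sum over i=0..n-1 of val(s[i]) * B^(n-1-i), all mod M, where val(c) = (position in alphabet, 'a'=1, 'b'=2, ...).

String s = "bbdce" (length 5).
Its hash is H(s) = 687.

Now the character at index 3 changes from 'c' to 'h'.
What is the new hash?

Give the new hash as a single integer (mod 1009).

val('c') = 3, val('h') = 8
Position k = 3, exponent = n-1-k = 1
B^1 mod M = 13^1 mod 1009 = 13
Delta = (8 - 3) * 13 mod 1009 = 65
New hash = (687 + 65) mod 1009 = 752

Answer: 752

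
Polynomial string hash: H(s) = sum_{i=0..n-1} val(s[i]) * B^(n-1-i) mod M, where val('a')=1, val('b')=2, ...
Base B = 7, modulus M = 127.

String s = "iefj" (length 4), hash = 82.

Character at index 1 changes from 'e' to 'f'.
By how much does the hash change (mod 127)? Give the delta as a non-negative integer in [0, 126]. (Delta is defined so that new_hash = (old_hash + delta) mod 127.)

Answer: 49

Derivation:
Delta formula: (val(new) - val(old)) * B^(n-1-k) mod M
  val('f') - val('e') = 6 - 5 = 1
  B^(n-1-k) = 7^2 mod 127 = 49
  Delta = 1 * 49 mod 127 = 49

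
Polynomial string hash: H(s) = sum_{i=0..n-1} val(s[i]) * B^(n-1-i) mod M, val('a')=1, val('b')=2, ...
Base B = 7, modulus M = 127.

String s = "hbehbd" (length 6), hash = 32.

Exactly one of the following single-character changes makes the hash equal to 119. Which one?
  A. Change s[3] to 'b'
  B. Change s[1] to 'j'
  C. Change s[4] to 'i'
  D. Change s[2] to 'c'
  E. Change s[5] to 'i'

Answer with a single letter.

Answer: A

Derivation:
Option A: s[3]='h'->'b', delta=(2-8)*7^2 mod 127 = 87, hash=32+87 mod 127 = 119 <-- target
Option B: s[1]='b'->'j', delta=(10-2)*7^4 mod 127 = 31, hash=32+31 mod 127 = 63
Option C: s[4]='b'->'i', delta=(9-2)*7^1 mod 127 = 49, hash=32+49 mod 127 = 81
Option D: s[2]='e'->'c', delta=(3-5)*7^3 mod 127 = 76, hash=32+76 mod 127 = 108
Option E: s[5]='d'->'i', delta=(9-4)*7^0 mod 127 = 5, hash=32+5 mod 127 = 37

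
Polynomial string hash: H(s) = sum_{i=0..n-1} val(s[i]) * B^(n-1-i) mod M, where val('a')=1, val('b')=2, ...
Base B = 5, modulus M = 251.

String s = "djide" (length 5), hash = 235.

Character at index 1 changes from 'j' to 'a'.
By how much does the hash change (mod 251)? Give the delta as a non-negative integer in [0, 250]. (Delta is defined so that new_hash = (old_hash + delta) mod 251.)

Delta formula: (val(new) - val(old)) * B^(n-1-k) mod M
  val('a') - val('j') = 1 - 10 = -9
  B^(n-1-k) = 5^3 mod 251 = 125
  Delta = -9 * 125 mod 251 = 130

Answer: 130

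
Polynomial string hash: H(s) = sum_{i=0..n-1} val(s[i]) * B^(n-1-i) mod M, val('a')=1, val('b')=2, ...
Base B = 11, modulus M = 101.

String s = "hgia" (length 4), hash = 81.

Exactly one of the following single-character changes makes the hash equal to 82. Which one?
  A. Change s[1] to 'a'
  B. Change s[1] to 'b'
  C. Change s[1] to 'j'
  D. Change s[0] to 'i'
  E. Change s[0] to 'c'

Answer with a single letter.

Answer: B

Derivation:
Option A: s[1]='g'->'a', delta=(1-7)*11^2 mod 101 = 82, hash=81+82 mod 101 = 62
Option B: s[1]='g'->'b', delta=(2-7)*11^2 mod 101 = 1, hash=81+1 mod 101 = 82 <-- target
Option C: s[1]='g'->'j', delta=(10-7)*11^2 mod 101 = 60, hash=81+60 mod 101 = 40
Option D: s[0]='h'->'i', delta=(9-8)*11^3 mod 101 = 18, hash=81+18 mod 101 = 99
Option E: s[0]='h'->'c', delta=(3-8)*11^3 mod 101 = 11, hash=81+11 mod 101 = 92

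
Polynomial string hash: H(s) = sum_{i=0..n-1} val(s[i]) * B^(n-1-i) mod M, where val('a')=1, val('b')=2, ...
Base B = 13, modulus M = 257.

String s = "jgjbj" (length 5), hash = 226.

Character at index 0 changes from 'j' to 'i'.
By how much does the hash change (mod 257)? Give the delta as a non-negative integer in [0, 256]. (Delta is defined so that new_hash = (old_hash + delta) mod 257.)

Delta formula: (val(new) - val(old)) * B^(n-1-k) mod M
  val('i') - val('j') = 9 - 10 = -1
  B^(n-1-k) = 13^4 mod 257 = 34
  Delta = -1 * 34 mod 257 = 223

Answer: 223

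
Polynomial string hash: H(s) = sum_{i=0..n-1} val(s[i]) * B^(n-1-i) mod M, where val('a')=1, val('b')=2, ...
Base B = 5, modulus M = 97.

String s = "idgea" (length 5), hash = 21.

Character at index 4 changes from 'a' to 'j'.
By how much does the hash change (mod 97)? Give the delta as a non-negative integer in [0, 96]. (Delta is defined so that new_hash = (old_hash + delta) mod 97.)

Answer: 9

Derivation:
Delta formula: (val(new) - val(old)) * B^(n-1-k) mod M
  val('j') - val('a') = 10 - 1 = 9
  B^(n-1-k) = 5^0 mod 97 = 1
  Delta = 9 * 1 mod 97 = 9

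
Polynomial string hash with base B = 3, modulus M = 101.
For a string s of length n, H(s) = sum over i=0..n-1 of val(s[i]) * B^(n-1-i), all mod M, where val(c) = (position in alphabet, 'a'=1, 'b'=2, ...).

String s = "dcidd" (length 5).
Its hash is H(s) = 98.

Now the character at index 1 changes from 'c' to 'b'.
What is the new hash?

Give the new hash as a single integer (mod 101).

val('c') = 3, val('b') = 2
Position k = 1, exponent = n-1-k = 3
B^3 mod M = 3^3 mod 101 = 27
Delta = (2 - 3) * 27 mod 101 = 74
New hash = (98 + 74) mod 101 = 71

Answer: 71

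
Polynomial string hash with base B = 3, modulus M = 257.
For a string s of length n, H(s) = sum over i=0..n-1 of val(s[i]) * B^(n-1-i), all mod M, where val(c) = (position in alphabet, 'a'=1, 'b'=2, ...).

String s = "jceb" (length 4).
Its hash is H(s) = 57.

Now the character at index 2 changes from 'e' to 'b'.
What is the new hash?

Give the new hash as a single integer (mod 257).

val('e') = 5, val('b') = 2
Position k = 2, exponent = n-1-k = 1
B^1 mod M = 3^1 mod 257 = 3
Delta = (2 - 5) * 3 mod 257 = 248
New hash = (57 + 248) mod 257 = 48

Answer: 48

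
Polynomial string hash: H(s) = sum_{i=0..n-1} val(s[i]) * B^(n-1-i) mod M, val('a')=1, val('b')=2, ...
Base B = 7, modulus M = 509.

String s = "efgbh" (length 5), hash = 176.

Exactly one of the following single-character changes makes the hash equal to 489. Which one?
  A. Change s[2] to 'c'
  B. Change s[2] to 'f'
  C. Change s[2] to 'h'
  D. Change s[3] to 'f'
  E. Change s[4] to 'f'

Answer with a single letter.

Option A: s[2]='g'->'c', delta=(3-7)*7^2 mod 509 = 313, hash=176+313 mod 509 = 489 <-- target
Option B: s[2]='g'->'f', delta=(6-7)*7^2 mod 509 = 460, hash=176+460 mod 509 = 127
Option C: s[2]='g'->'h', delta=(8-7)*7^2 mod 509 = 49, hash=176+49 mod 509 = 225
Option D: s[3]='b'->'f', delta=(6-2)*7^1 mod 509 = 28, hash=176+28 mod 509 = 204
Option E: s[4]='h'->'f', delta=(6-8)*7^0 mod 509 = 507, hash=176+507 mod 509 = 174

Answer: A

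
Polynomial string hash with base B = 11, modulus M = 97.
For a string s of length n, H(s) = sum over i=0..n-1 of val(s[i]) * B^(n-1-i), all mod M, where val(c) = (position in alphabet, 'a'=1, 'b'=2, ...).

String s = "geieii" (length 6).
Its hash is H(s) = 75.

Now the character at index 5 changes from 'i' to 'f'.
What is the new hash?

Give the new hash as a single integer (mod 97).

val('i') = 9, val('f') = 6
Position k = 5, exponent = n-1-k = 0
B^0 mod M = 11^0 mod 97 = 1
Delta = (6 - 9) * 1 mod 97 = 94
New hash = (75 + 94) mod 97 = 72

Answer: 72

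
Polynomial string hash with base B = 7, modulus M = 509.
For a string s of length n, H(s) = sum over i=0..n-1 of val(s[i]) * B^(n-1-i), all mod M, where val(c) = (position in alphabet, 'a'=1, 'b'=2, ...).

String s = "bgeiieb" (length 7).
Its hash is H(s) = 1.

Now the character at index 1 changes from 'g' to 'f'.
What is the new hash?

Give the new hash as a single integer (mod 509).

Answer: 500

Derivation:
val('g') = 7, val('f') = 6
Position k = 1, exponent = n-1-k = 5
B^5 mod M = 7^5 mod 509 = 10
Delta = (6 - 7) * 10 mod 509 = 499
New hash = (1 + 499) mod 509 = 500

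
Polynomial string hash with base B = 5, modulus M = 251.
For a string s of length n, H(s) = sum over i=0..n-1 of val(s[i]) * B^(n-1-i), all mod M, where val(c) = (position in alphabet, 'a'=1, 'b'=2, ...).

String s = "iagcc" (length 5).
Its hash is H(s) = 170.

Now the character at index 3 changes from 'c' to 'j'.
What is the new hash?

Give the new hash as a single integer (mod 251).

val('c') = 3, val('j') = 10
Position k = 3, exponent = n-1-k = 1
B^1 mod M = 5^1 mod 251 = 5
Delta = (10 - 3) * 5 mod 251 = 35
New hash = (170 + 35) mod 251 = 205

Answer: 205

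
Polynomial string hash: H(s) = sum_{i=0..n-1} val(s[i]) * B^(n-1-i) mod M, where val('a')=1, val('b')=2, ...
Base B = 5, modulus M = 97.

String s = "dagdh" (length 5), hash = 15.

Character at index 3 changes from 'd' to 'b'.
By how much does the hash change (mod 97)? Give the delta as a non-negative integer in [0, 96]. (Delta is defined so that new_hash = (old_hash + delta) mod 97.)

Answer: 87

Derivation:
Delta formula: (val(new) - val(old)) * B^(n-1-k) mod M
  val('b') - val('d') = 2 - 4 = -2
  B^(n-1-k) = 5^1 mod 97 = 5
  Delta = -2 * 5 mod 97 = 87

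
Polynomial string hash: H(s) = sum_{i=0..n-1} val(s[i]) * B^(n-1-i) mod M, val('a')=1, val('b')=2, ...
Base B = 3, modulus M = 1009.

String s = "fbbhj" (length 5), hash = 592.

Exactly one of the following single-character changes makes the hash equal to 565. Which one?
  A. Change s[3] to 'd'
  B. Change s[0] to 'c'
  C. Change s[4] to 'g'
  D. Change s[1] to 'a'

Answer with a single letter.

Answer: D

Derivation:
Option A: s[3]='h'->'d', delta=(4-8)*3^1 mod 1009 = 997, hash=592+997 mod 1009 = 580
Option B: s[0]='f'->'c', delta=(3-6)*3^4 mod 1009 = 766, hash=592+766 mod 1009 = 349
Option C: s[4]='j'->'g', delta=(7-10)*3^0 mod 1009 = 1006, hash=592+1006 mod 1009 = 589
Option D: s[1]='b'->'a', delta=(1-2)*3^3 mod 1009 = 982, hash=592+982 mod 1009 = 565 <-- target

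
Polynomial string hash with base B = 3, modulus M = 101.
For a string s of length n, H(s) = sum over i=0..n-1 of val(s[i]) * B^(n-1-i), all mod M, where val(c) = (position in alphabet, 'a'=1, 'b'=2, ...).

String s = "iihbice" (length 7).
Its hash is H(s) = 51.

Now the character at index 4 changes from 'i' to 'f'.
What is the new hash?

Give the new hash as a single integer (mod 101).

val('i') = 9, val('f') = 6
Position k = 4, exponent = n-1-k = 2
B^2 mod M = 3^2 mod 101 = 9
Delta = (6 - 9) * 9 mod 101 = 74
New hash = (51 + 74) mod 101 = 24

Answer: 24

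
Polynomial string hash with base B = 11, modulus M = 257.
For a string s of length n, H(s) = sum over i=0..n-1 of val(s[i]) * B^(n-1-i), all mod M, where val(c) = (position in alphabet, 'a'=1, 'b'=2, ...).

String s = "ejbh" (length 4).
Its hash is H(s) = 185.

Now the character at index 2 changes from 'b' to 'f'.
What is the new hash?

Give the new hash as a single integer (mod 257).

Answer: 229

Derivation:
val('b') = 2, val('f') = 6
Position k = 2, exponent = n-1-k = 1
B^1 mod M = 11^1 mod 257 = 11
Delta = (6 - 2) * 11 mod 257 = 44
New hash = (185 + 44) mod 257 = 229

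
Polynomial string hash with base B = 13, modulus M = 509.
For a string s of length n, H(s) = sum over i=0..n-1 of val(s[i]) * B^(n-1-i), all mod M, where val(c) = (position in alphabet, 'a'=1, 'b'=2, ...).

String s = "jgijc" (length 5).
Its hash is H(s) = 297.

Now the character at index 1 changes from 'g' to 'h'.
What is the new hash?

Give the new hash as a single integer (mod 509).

Answer: 458

Derivation:
val('g') = 7, val('h') = 8
Position k = 1, exponent = n-1-k = 3
B^3 mod M = 13^3 mod 509 = 161
Delta = (8 - 7) * 161 mod 509 = 161
New hash = (297 + 161) mod 509 = 458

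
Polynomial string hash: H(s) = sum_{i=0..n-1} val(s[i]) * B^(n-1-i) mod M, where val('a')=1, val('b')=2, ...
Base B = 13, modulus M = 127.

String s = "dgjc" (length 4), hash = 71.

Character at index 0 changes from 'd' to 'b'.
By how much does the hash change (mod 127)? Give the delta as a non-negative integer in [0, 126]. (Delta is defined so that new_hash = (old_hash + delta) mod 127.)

Answer: 51

Derivation:
Delta formula: (val(new) - val(old)) * B^(n-1-k) mod M
  val('b') - val('d') = 2 - 4 = -2
  B^(n-1-k) = 13^3 mod 127 = 38
  Delta = -2 * 38 mod 127 = 51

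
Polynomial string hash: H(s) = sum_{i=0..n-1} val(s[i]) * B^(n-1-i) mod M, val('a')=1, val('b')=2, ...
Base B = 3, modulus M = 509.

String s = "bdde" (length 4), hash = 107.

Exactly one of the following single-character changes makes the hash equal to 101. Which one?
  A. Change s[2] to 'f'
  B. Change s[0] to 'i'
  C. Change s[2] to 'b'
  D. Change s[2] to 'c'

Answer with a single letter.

Option A: s[2]='d'->'f', delta=(6-4)*3^1 mod 509 = 6, hash=107+6 mod 509 = 113
Option B: s[0]='b'->'i', delta=(9-2)*3^3 mod 509 = 189, hash=107+189 mod 509 = 296
Option C: s[2]='d'->'b', delta=(2-4)*3^1 mod 509 = 503, hash=107+503 mod 509 = 101 <-- target
Option D: s[2]='d'->'c', delta=(3-4)*3^1 mod 509 = 506, hash=107+506 mod 509 = 104

Answer: C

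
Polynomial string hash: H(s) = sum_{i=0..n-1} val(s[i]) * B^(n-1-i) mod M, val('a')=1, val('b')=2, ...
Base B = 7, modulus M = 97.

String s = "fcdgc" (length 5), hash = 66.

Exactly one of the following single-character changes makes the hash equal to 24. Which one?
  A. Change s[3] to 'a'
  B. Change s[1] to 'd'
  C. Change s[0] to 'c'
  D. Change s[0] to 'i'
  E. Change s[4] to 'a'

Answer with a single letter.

Option A: s[3]='g'->'a', delta=(1-7)*7^1 mod 97 = 55, hash=66+55 mod 97 = 24 <-- target
Option B: s[1]='c'->'d', delta=(4-3)*7^3 mod 97 = 52, hash=66+52 mod 97 = 21
Option C: s[0]='f'->'c', delta=(3-6)*7^4 mod 97 = 72, hash=66+72 mod 97 = 41
Option D: s[0]='f'->'i', delta=(9-6)*7^4 mod 97 = 25, hash=66+25 mod 97 = 91
Option E: s[4]='c'->'a', delta=(1-3)*7^0 mod 97 = 95, hash=66+95 mod 97 = 64

Answer: A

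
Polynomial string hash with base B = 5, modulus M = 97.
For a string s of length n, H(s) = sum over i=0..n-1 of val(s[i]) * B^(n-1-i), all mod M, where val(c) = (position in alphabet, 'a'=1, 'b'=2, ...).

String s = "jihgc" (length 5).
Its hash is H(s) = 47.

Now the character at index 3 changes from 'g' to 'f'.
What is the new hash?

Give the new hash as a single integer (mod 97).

Answer: 42

Derivation:
val('g') = 7, val('f') = 6
Position k = 3, exponent = n-1-k = 1
B^1 mod M = 5^1 mod 97 = 5
Delta = (6 - 7) * 5 mod 97 = 92
New hash = (47 + 92) mod 97 = 42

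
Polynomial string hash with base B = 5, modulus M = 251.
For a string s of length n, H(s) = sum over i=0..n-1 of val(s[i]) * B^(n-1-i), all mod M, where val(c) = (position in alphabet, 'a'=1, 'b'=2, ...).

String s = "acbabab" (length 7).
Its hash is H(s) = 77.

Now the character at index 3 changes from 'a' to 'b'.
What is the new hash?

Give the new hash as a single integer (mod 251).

Answer: 202

Derivation:
val('a') = 1, val('b') = 2
Position k = 3, exponent = n-1-k = 3
B^3 mod M = 5^3 mod 251 = 125
Delta = (2 - 1) * 125 mod 251 = 125
New hash = (77 + 125) mod 251 = 202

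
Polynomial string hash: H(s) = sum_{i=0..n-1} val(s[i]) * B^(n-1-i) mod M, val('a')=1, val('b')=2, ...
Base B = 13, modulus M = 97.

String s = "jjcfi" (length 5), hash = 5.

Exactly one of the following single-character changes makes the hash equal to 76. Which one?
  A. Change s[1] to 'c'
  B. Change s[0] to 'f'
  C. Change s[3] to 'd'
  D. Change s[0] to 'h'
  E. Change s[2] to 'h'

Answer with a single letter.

Answer: C

Derivation:
Option A: s[1]='j'->'c', delta=(3-10)*13^3 mod 97 = 44, hash=5+44 mod 97 = 49
Option B: s[0]='j'->'f', delta=(6-10)*13^4 mod 97 = 22, hash=5+22 mod 97 = 27
Option C: s[3]='f'->'d', delta=(4-6)*13^1 mod 97 = 71, hash=5+71 mod 97 = 76 <-- target
Option D: s[0]='j'->'h', delta=(8-10)*13^4 mod 97 = 11, hash=5+11 mod 97 = 16
Option E: s[2]='c'->'h', delta=(8-3)*13^2 mod 97 = 69, hash=5+69 mod 97 = 74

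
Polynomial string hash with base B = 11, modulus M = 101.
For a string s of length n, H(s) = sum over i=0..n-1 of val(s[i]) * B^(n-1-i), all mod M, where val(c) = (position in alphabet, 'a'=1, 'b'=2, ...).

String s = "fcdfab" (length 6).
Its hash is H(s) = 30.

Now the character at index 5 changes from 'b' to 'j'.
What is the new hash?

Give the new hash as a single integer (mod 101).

val('b') = 2, val('j') = 10
Position k = 5, exponent = n-1-k = 0
B^0 mod M = 11^0 mod 101 = 1
Delta = (10 - 2) * 1 mod 101 = 8
New hash = (30 + 8) mod 101 = 38

Answer: 38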